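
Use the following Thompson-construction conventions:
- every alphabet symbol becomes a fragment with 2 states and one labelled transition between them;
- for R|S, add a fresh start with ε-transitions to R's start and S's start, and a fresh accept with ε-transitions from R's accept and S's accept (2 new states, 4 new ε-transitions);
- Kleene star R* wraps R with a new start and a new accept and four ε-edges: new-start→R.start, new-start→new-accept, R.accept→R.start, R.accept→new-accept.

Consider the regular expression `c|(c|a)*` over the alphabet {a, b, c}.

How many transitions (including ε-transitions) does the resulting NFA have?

Building bottom-up:
Each of the 3 symbol leaves contributes 1 transition (1 symbol, 0 ε).
  c|a : 6 transitions (2 symbol, 4 ε)
  (c|a)* : 10 transitions (2 symbol, 8 ε)
  c|(c|a)* : 15 transitions (3 symbol, 12 ε)

15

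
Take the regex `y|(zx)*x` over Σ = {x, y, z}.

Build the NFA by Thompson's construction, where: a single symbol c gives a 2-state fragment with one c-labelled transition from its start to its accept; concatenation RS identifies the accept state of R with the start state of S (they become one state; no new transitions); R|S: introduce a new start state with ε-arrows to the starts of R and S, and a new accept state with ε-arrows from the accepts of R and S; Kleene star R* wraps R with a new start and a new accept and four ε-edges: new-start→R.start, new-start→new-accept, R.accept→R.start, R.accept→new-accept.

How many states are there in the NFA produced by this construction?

10

Building bottom-up:
Each of the 4 symbol leaves contributes a 2-state fragment.
  zx : 3 states
  (zx)* : 5 states
  (zx)*x : 6 states
  y|(zx)*x : 10 states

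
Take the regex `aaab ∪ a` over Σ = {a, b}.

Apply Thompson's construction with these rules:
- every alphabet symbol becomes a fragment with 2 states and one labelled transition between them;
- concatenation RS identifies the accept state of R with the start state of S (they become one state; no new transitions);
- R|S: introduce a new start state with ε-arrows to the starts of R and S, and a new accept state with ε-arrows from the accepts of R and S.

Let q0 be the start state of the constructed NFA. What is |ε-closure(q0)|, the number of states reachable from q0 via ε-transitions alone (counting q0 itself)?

Let C(F) = |ε-closure(F.start)| within fragment F, and note whether F accepts ε. Symbol fragments have C = 1 and do not accept ε. Then:
  aaab : same as the first factor's closure: C = 1
  aaab ∪ a : new start ε-reaches every alternative's start; none of them accept ε, so the new accept is not reached: C = 1 + 1 + 1 = 3

3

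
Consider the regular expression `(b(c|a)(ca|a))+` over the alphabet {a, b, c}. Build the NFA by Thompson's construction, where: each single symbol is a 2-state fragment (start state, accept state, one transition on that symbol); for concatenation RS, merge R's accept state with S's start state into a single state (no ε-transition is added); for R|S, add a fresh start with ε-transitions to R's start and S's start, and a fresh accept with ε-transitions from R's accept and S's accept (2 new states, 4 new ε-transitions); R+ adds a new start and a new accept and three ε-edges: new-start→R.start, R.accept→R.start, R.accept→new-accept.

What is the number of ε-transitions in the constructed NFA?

11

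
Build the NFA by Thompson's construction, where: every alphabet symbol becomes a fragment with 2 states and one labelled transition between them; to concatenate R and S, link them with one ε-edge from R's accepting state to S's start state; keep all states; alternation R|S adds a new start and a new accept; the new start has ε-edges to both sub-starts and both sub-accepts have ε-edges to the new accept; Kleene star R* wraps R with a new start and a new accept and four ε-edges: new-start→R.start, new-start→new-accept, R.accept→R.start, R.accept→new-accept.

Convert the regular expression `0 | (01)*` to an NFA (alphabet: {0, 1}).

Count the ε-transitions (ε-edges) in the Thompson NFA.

By structural recursion:
Each of the 3 symbol leaves contributes 0 ε-transitions.
  01 : 1 ε-transition
  (01)* : 5 ε-transitions
  0 | (01)* : 9 ε-transitions

9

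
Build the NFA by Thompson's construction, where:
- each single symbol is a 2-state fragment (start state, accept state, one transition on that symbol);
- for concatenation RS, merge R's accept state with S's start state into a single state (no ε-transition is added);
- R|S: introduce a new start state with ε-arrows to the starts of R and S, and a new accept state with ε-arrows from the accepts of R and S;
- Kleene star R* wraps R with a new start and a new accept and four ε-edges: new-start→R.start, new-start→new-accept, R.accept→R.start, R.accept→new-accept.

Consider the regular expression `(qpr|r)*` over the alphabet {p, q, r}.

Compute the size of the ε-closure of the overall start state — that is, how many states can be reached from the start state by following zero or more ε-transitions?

Compute the ε-closure size of each fragment's start state recursively; a symbol fragment's start has no outgoing ε-edge, so its closure is just itself (size 1).
  qpr → same as the first factor's closure: |ε-closure| = 1
  qpr|r → |ε-closure| = 1 + 1 + 1 = 3 (the new accept is not ε-reachable since no branch accepts ε)
  (qpr|r)* → |ε-closure| = 1 (new start) + 3 (body) + 1 (new accept) = 5

5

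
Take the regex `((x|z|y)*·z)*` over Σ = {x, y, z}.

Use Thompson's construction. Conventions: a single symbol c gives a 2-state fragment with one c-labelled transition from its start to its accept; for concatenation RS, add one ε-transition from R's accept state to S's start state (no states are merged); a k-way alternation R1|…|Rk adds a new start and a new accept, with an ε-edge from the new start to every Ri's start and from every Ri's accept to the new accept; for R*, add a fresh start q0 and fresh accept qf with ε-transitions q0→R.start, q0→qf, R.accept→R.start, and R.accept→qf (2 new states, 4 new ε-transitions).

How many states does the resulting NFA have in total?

Building bottom-up:
Each of the 4 symbol leaves contributes a 2-state fragment.
  x|z|y = 8 states
  (x|z|y)* = 10 states
  (x|z|y)*·z = 12 states
  ((x|z|y)*·z)* = 14 states

14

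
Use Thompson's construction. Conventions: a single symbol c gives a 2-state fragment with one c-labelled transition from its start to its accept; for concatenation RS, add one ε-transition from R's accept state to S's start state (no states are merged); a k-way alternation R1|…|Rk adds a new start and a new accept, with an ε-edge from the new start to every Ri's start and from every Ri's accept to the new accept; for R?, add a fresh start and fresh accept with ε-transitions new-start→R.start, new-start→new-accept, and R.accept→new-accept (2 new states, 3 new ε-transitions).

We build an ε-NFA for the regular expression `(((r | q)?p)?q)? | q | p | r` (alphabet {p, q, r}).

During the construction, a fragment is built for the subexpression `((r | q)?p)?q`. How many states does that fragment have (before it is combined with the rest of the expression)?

14

Fragment for `((r | q)?p)?q`:
Each of the 4 symbol leaves contributes a 2-state fragment.
  r | q = 6 states
  (r | q)? = 8 states
  (r | q)?p = 10 states
  ((r | q)?p)? = 12 states
  ((r | q)?p)?q = 14 states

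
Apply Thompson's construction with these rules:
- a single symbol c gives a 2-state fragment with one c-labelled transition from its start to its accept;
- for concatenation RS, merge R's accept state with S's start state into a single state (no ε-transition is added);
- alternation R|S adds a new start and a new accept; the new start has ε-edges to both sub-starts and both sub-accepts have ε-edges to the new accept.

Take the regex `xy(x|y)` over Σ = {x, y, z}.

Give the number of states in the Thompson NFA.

8

By structural recursion:
Each of the 4 symbol leaves contributes a 2-state fragment.
  x|y — 6 states
  xy(x|y) — 8 states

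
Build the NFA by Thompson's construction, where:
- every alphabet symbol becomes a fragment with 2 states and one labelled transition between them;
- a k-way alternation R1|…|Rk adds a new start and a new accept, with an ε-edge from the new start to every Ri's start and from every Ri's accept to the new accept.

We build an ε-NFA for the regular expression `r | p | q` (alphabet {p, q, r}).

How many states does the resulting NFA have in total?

By structural recursion:
Each of the 3 symbol leaves contributes a 2-state fragment.
  r | p | q = 8 states

8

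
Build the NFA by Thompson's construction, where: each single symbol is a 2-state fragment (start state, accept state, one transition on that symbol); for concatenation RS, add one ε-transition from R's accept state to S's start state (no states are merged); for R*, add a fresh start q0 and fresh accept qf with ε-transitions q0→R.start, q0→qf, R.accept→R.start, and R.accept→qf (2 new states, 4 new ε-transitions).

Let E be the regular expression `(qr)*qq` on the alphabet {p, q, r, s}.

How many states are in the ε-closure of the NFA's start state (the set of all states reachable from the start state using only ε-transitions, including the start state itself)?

Work bottom-up. For each fragment F, track |ε-closure(F.start)| and whether F's accept lies in that closure (i.e. whether F accepts ε). A single-symbol fragment has closure size 1 and does not accept ε.
  qr : same as the first factor's closure: |ε-closure| = 1
  (qr)* : the star's fresh start ε-reaches both the body's start and the fresh accept: |ε-closure| = 2 + 1 = 3
  (qr)*qq : |ε-closure| = 3 + 1 = 4 (closure spills across the concat boundary because the left factor accepts ε)

4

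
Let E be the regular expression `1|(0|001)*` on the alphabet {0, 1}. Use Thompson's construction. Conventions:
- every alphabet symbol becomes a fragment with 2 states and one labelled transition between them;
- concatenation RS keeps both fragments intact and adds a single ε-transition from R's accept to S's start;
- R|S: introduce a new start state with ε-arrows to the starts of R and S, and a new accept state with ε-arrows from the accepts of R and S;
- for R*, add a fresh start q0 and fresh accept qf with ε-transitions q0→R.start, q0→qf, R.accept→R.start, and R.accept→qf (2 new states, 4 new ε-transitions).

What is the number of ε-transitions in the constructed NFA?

14

By structural recursion:
Each of the 5 symbol leaves contributes 0 ε-transitions.
  001 — 2 ε-transitions
  0|001 — 6 ε-transitions
  (0|001)* — 10 ε-transitions
  1|(0|001)* — 14 ε-transitions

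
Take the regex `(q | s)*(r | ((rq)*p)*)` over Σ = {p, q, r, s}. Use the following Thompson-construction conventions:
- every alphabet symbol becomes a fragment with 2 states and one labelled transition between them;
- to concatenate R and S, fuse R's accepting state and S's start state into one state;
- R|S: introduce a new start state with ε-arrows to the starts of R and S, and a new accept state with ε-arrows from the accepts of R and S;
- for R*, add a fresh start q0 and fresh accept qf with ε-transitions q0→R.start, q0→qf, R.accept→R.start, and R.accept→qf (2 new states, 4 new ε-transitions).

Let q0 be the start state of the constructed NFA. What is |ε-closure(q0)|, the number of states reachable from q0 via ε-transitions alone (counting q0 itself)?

12

Compute the ε-closure size of each fragment's start state recursively; a symbol fragment's start has no outgoing ε-edge, so its closure is just itself (size 1).
  q | s : C = 1 + 1 + 1 = 3 (the new accept is not ε-reachable since no branch accepts ε)
  (q | s)* : new start has ε-edges to the inner start and to the new accept, so C = 2 + 3 = 5
  rq : C equals the left operand's closure size = 1 (its accept is not ε-reachable, so the closure stops there)
  (rq)* : C = 1 (new start) + 1 (body) + 1 (new accept) = 3
  (rq)*p : the left operand accepts ε, so the closure extends into the next operand (the shared merged state is already counted); C = 3 + (1−1) = 3
  ((rq)*p)* : C = 1 (new start) + 3 (body) + 1 (new accept) = 5
  r | ((rq)*p)* : C = 1 (new start) + (1 + 5) + 1 (new accept, since some branch ε-reaches its own accept) = 8
  (q | s)*(r | ((rq)*p)*) : the left operand accepts ε, so the closure extends into the next operand (the shared merged state is already counted); C = 5 + (8−1) = 12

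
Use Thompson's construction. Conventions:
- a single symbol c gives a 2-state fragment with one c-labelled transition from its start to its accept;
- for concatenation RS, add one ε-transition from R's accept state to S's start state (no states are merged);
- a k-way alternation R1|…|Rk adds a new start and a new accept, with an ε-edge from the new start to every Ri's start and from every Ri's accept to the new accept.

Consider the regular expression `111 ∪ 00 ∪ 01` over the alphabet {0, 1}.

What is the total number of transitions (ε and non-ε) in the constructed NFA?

Building bottom-up:
Each of the 7 symbol leaves contributes 1 transition (1 symbol, 0 ε).
  111 = 5 transitions (3 symbol, 2 ε)
  00 = 3 transitions (2 symbol, 1 ε)
  01 = 3 transitions (2 symbol, 1 ε)
  111 ∪ 00 ∪ 01 = 17 transitions (7 symbol, 10 ε)

17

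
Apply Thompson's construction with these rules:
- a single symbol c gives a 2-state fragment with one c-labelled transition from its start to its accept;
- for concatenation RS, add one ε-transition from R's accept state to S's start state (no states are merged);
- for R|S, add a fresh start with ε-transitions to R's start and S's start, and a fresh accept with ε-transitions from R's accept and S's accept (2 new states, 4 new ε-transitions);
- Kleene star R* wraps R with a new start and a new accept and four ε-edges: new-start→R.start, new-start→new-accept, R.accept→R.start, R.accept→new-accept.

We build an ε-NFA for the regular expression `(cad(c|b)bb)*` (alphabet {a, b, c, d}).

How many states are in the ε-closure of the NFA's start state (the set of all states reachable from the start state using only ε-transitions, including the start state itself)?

Work bottom-up. For each fragment F, track |ε-closure(F.start)| and whether F's accept lies in that closure (i.e. whether F accepts ε). A single-symbol fragment has closure size 1 and does not accept ε.
  c|b : |closure| = 1 + 1 + 1 = 3 (the new accept is not ε-reachable since no branch accepts ε)
  cad(c|b)bb : |closure| equals the left operand's closure size = 1 (its accept is not ε-reachable, so the closure stops there)
  (cad(c|b)bb)* : |closure| = 1 (new start) + 1 (body) + 1 (new accept) = 3

3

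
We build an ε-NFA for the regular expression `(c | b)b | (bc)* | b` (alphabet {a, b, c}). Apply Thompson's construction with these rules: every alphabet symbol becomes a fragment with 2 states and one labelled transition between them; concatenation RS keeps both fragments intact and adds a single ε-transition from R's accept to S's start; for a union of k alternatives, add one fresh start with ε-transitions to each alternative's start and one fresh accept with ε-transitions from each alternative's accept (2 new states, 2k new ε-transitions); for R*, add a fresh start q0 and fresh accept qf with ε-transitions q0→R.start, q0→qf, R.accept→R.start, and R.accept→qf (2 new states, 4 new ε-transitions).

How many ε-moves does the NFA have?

16

Recursing over subexpressions:
Each of the 6 symbol leaves contributes 0 ε-transitions.
  c | b = 4 ε-transitions
  (c | b)b = 5 ε-transitions
  bc = 1 ε-transition
  (bc)* = 5 ε-transitions
  (c | b)b | (bc)* | b = 16 ε-transitions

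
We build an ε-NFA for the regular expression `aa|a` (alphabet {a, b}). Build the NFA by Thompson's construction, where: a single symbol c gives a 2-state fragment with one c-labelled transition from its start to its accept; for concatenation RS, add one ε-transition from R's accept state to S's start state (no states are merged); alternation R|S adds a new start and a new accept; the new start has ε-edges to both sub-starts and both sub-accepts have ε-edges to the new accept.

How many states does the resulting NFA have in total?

8

Recursing over subexpressions:
Each of the 3 symbol leaves contributes a 2-state fragment.
  aa → 4 states
  aa|a → 8 states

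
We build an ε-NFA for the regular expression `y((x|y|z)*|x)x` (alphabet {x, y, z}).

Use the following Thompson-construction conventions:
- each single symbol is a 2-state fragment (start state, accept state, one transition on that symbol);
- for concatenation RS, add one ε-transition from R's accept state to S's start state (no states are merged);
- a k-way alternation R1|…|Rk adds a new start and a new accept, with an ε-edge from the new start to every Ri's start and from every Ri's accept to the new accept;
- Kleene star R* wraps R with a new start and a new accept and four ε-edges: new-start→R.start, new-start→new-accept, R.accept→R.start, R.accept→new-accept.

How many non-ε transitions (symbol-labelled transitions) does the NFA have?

Bottom-up over the parse tree:
Each of the 6 symbol leaves contributes exactly 1 symbol transition.
  x|y|z — 3 symbol transitions
  (x|y|z)* — 3 symbol transitions
  (x|y|z)*|x — 4 symbol transitions
  y((x|y|z)*|x)x — 6 symbol transitions

6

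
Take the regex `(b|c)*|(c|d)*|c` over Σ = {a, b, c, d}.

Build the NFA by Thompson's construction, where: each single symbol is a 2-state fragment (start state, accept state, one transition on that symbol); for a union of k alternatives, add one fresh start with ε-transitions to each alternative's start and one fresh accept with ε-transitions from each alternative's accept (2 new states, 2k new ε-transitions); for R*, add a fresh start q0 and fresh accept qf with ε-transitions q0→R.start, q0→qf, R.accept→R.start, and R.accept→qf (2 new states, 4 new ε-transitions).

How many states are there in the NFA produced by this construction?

Building bottom-up:
Each of the 5 symbol leaves contributes a 2-state fragment.
  b|c = 6 states
  (b|c)* = 8 states
  c|d = 6 states
  (c|d)* = 8 states
  (b|c)*|(c|d)*|c = 20 states

20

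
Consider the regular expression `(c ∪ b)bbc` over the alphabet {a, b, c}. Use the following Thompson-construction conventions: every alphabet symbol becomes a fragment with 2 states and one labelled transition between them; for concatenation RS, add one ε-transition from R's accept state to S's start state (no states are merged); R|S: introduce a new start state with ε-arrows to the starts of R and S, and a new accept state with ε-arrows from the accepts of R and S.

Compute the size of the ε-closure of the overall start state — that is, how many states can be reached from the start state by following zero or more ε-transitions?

3

Compute the ε-closure size of each fragment's start state recursively; a symbol fragment's start has no outgoing ε-edge, so its closure is just itself (size 1).
  c ∪ b → new start ε-reaches every alternative's start; none of them accept ε, so the new accept is not reached: |ε-closure| = 1 + 1 + 1 = 3
  (c ∪ b)bbc → same as the first factor's closure: |ε-closure| = 3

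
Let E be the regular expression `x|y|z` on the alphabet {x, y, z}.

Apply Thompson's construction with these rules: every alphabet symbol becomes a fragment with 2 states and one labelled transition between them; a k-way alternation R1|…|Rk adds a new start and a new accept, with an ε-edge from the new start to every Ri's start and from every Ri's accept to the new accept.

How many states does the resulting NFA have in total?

8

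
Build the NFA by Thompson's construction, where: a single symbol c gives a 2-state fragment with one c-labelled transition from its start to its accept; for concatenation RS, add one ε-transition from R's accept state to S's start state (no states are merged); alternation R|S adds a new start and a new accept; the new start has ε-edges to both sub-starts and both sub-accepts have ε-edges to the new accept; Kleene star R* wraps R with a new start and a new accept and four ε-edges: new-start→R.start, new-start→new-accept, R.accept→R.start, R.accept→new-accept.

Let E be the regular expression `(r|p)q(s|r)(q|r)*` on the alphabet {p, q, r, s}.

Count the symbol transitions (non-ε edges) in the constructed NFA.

7

Per subexpression:
Each of the 7 symbol leaves contributes exactly 1 symbol transition.
  r|p → 2 symbol transitions
  s|r → 2 symbol transitions
  q|r → 2 symbol transitions
  (q|r)* → 2 symbol transitions
  (r|p)q(s|r)(q|r)* → 7 symbol transitions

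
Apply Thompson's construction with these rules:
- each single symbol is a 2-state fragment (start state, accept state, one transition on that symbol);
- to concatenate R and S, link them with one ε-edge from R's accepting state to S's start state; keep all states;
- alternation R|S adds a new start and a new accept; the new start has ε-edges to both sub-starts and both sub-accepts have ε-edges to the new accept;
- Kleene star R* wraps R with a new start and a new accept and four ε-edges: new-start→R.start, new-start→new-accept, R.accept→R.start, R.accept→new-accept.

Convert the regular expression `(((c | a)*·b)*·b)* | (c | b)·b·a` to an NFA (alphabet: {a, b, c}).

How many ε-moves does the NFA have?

Building bottom-up:
Each of the 8 symbol leaves contributes 0 ε-transitions.
  c | a : 4 ε-transitions
  (c | a)* : 8 ε-transitions
  (c | a)*·b : 9 ε-transitions
  ((c | a)*·b)* : 13 ε-transitions
  ((c | a)*·b)*·b : 14 ε-transitions
  (((c | a)*·b)*·b)* : 18 ε-transitions
  c | b : 4 ε-transitions
  (c | b)·b·a : 6 ε-transitions
  (((c | a)*·b)*·b)* | (c | b)·b·a : 28 ε-transitions

28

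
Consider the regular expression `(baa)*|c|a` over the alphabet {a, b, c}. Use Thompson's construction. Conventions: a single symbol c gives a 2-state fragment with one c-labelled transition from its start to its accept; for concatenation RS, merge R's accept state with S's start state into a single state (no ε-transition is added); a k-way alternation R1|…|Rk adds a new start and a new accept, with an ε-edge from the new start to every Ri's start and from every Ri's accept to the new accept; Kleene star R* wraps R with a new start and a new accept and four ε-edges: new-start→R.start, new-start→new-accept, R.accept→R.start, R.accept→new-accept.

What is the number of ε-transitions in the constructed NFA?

10

Recursing over subexpressions:
Each of the 5 symbol leaves contributes 0 ε-transitions.
  baa → 0 ε-transitions
  (baa)* → 4 ε-transitions
  (baa)*|c|a → 10 ε-transitions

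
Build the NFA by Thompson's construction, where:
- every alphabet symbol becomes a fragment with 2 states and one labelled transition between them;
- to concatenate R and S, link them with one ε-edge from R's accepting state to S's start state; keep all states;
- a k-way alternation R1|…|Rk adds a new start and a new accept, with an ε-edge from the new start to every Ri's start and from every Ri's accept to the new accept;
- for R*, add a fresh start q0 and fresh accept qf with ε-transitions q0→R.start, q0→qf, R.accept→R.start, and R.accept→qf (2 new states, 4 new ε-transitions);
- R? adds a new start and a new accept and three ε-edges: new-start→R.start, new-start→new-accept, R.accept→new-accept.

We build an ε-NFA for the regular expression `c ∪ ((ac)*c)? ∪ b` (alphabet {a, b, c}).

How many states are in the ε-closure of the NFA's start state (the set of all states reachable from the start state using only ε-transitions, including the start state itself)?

10

Work bottom-up. For each fragment F, track |ε-closure(F.start)| and whether F's accept lies in that closure (i.e. whether F accepts ε). A single-symbol fragment has closure size 1 and does not accept ε.
  ac : same as the first factor's closure: |closure| = 1
  (ac)* : new start has ε-edges to the inner start and to the new accept, so |closure| = 2 + 1 = 3
  (ac)*c : the left operand accepts ε, so the closure extends into the next operand (via the concat ε-link); |closure| = 3 + 1 = 4
  ((ac)*c)? : new start has ε-edges to the inner start and to the new accept, so |closure| = 2 + 4 = 6
  c ∪ ((ac)*c)? ∪ b : |closure| = 1 (new start) + (1 + 6 + 1) + 1 (new accept, since some branch ε-reaches its own accept) = 10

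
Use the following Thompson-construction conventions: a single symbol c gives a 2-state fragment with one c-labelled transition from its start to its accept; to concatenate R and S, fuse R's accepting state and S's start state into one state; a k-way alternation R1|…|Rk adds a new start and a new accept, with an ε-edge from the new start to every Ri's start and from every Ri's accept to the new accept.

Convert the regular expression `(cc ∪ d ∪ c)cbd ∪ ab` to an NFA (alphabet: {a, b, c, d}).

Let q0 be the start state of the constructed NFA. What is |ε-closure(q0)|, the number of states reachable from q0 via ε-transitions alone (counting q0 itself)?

6

Compute the ε-closure size of each fragment's start state recursively; a symbol fragment's start has no outgoing ε-edge, so its closure is just itself (size 1).
  cc : |closure| equals the left operand's closure size = 1 (its accept is not ε-reachable, so the closure stops there)
  cc ∪ d ∪ c : |closure| = 1 + 1 + 1 + 1 = 4 (the new accept is not ε-reachable since no branch accepts ε)
  (cc ∪ d ∪ c)cbd : |closure| equals the left operand's closure size = 4 (its accept is not ε-reachable, so the closure stops there)
  ab : |closure| equals the left operand's closure size = 1 (its accept is not ε-reachable, so the closure stops there)
  (cc ∪ d ∪ c)cbd ∪ ab : new start ε-reaches every alternative's start; none of them accept ε, so the new accept is not reached: |closure| = 1 + 4 + 1 = 6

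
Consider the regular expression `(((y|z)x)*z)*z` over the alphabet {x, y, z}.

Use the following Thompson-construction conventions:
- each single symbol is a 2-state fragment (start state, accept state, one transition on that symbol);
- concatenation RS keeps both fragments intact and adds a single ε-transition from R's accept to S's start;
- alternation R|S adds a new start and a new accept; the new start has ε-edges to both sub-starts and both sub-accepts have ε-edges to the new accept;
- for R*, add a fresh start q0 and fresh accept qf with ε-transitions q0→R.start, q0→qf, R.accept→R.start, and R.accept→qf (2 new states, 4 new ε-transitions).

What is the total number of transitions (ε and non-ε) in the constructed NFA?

20

By structural recursion:
Each of the 5 symbol leaves contributes 1 transition (1 symbol, 0 ε).
  y|z → 6 transitions (2 symbol, 4 ε)
  (y|z)x → 8 transitions (3 symbol, 5 ε)
  ((y|z)x)* → 12 transitions (3 symbol, 9 ε)
  ((y|z)x)*z → 14 transitions (4 symbol, 10 ε)
  (((y|z)x)*z)* → 18 transitions (4 symbol, 14 ε)
  (((y|z)x)*z)*z → 20 transitions (5 symbol, 15 ε)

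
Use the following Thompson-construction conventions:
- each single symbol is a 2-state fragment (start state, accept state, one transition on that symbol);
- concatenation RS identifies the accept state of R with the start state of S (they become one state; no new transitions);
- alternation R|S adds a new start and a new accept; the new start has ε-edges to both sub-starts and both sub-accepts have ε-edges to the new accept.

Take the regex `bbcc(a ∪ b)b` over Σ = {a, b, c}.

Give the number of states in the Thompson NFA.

11

By structural recursion:
Each of the 7 symbol leaves contributes a 2-state fragment.
  a ∪ b : 6 states
  bbcc(a ∪ b)b : 11 states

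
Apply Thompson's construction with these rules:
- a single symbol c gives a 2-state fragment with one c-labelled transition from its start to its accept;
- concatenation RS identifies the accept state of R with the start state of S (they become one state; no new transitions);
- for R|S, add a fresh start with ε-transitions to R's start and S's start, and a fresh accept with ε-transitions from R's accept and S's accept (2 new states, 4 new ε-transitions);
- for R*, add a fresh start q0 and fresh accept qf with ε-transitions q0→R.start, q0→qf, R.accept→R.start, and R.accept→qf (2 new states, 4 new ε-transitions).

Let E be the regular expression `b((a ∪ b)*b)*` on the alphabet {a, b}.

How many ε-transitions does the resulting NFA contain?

12

Recursing over subexpressions:
Each of the 4 symbol leaves contributes 0 ε-transitions.
  a ∪ b : 4 ε-transitions
  (a ∪ b)* : 8 ε-transitions
  (a ∪ b)*b : 8 ε-transitions
  ((a ∪ b)*b)* : 12 ε-transitions
  b((a ∪ b)*b)* : 12 ε-transitions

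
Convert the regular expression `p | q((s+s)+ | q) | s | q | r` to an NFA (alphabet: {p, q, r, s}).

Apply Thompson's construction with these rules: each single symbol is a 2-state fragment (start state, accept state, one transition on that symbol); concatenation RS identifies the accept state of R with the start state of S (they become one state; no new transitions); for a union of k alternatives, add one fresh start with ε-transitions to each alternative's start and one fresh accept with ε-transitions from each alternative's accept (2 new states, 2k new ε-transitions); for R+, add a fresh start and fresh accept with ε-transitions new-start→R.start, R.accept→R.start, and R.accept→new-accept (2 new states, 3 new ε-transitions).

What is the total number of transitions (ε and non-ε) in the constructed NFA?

Recursing over subexpressions:
Each of the 8 symbol leaves contributes 1 transition (1 symbol, 0 ε).
  s+ : 4 transitions (1 symbol, 3 ε)
  s+s : 5 transitions (2 symbol, 3 ε)
  (s+s)+ : 8 transitions (2 symbol, 6 ε)
  (s+s)+ | q : 13 transitions (3 symbol, 10 ε)
  q((s+s)+ | q) : 14 transitions (4 symbol, 10 ε)
  p | q((s+s)+ | q) | s | q | r : 28 transitions (8 symbol, 20 ε)

28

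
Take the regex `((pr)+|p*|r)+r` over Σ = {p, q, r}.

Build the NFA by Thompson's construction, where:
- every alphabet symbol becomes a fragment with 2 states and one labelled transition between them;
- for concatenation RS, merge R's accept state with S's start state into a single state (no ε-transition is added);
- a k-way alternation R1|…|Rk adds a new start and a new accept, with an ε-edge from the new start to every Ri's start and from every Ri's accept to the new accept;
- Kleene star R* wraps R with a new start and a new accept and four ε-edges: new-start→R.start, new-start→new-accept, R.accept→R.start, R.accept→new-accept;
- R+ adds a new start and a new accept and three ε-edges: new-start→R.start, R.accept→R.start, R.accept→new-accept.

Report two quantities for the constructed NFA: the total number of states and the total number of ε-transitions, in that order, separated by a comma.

16, 16

By structural recursion:
Each of the 5 symbol leaves contributes 2 states and 0 ε-transitions.
  pr → 3 states, 0 ε-transitions
  (pr)+ → 5 states, 3 ε-transitions
  p* → 4 states, 4 ε-transitions
  (pr)+|p*|r → 13 states, 13 ε-transitions
  ((pr)+|p*|r)+ → 15 states, 16 ε-transitions
  ((pr)+|p*|r)+r → 16 states, 16 ε-transitions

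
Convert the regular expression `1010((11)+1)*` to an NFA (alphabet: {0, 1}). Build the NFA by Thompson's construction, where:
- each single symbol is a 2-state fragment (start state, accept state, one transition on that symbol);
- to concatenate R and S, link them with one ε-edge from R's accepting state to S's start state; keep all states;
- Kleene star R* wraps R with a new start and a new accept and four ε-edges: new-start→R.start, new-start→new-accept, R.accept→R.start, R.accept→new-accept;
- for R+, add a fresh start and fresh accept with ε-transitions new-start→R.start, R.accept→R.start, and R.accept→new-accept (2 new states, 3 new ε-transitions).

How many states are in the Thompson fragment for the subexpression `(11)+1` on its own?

8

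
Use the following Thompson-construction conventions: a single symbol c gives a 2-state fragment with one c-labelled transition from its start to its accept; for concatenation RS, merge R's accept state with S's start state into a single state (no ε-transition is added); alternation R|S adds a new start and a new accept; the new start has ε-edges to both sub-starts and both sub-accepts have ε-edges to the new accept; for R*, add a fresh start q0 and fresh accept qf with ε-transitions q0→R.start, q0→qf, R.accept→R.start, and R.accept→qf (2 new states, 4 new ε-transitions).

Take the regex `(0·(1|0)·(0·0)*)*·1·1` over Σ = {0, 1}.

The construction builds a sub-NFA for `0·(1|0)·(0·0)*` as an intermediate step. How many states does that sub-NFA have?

11

Fragment for `0·(1|0)·(0·0)*`:
Each of the 5 symbol leaves contributes a 2-state fragment.
  1|0 = 6 states
  0·0 = 3 states
  (0·0)* = 5 states
  0·(1|0)·(0·0)* = 11 states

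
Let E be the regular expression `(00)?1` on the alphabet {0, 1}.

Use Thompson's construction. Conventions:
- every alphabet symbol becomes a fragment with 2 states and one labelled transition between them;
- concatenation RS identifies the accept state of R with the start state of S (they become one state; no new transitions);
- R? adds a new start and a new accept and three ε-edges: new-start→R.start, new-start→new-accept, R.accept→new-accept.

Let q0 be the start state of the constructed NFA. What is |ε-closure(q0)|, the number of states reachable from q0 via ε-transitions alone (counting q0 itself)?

3

Compute the ε-closure size of each fragment's start state recursively; a symbol fragment's start has no outgoing ε-edge, so its closure is just itself (size 1).
  00 → same as the first factor's closure: |ε-closure| = 1
  (00)? → |ε-closure| = 1 (new start) + 1 (body) + 1 (new accept, via ε) = 3
  (00)?1 → the left operand accepts ε, so the closure extends into the next operand (the shared merged state is already counted); |ε-closure| = 3 + (1−1) = 3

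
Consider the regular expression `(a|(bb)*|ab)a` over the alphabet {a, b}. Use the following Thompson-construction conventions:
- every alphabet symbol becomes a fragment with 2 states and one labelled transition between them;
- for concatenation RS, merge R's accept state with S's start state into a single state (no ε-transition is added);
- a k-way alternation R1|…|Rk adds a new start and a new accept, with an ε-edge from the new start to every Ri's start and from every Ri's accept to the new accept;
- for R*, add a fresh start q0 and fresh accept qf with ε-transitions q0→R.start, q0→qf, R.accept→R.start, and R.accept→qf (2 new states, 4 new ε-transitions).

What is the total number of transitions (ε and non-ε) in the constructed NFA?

By structural recursion:
Each of the 6 symbol leaves contributes 1 transition (1 symbol, 0 ε).
  bb — 2 transitions (2 symbol, 0 ε)
  (bb)* — 6 transitions (2 symbol, 4 ε)
  ab — 2 transitions (2 symbol, 0 ε)
  a|(bb)*|ab — 15 transitions (5 symbol, 10 ε)
  (a|(bb)*|ab)a — 16 transitions (6 symbol, 10 ε)

16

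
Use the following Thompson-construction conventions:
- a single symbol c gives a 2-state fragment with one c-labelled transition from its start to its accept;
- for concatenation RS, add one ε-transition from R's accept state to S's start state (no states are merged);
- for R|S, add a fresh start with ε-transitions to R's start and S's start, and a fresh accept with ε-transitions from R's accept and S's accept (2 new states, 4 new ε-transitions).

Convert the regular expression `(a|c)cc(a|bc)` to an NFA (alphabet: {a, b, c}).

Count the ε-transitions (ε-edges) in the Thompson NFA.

Bottom-up over the parse tree:
Each of the 7 symbol leaves contributes 0 ε-transitions.
  a|c — 4 ε-transitions
  bc — 1 ε-transition
  a|bc — 5 ε-transitions
  (a|c)cc(a|bc) — 12 ε-transitions

12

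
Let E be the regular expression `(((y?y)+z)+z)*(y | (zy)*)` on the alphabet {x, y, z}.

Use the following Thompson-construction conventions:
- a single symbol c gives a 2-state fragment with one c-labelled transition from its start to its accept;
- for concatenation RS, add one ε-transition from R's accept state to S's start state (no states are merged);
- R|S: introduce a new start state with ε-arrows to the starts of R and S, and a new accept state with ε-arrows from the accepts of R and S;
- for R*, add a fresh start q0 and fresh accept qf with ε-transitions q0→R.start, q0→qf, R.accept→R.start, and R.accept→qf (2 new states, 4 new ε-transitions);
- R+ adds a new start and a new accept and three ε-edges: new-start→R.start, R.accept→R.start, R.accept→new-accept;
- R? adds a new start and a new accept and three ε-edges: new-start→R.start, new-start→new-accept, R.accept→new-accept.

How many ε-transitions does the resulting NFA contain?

Recursing over subexpressions:
Each of the 7 symbol leaves contributes 0 ε-transitions.
  y? → 3 ε-transitions
  y?y → 4 ε-transitions
  (y?y)+ → 7 ε-transitions
  (y?y)+z → 8 ε-transitions
  ((y?y)+z)+ → 11 ε-transitions
  ((y?y)+z)+z → 12 ε-transitions
  (((y?y)+z)+z)* → 16 ε-transitions
  zy → 1 ε-transition
  (zy)* → 5 ε-transitions
  y | (zy)* → 9 ε-transitions
  (((y?y)+z)+z)*(y | (zy)*) → 26 ε-transitions

26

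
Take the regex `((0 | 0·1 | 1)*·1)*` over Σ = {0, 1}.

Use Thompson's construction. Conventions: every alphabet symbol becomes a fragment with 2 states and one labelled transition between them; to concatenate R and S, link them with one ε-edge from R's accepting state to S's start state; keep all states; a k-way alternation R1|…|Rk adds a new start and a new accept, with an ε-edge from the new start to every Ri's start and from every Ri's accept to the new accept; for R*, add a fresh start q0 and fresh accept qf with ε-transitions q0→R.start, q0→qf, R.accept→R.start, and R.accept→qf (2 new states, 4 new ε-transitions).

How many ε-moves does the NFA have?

By structural recursion:
Each of the 5 symbol leaves contributes 0 ε-transitions.
  0·1 → 1 ε-transition
  0 | 0·1 | 1 → 7 ε-transitions
  (0 | 0·1 | 1)* → 11 ε-transitions
  (0 | 0·1 | 1)*·1 → 12 ε-transitions
  ((0 | 0·1 | 1)*·1)* → 16 ε-transitions

16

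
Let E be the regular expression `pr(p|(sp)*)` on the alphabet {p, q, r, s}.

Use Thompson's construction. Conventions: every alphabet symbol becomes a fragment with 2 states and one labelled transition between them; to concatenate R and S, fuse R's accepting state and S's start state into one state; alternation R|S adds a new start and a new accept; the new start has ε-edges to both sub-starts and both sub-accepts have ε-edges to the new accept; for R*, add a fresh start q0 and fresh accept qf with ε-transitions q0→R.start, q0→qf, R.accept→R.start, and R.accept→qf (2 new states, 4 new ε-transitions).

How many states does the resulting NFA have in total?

Recursing over subexpressions:
Each of the 5 symbol leaves contributes a 2-state fragment.
  sp : 3 states
  (sp)* : 5 states
  p|(sp)* : 9 states
  pr(p|(sp)*) : 11 states

11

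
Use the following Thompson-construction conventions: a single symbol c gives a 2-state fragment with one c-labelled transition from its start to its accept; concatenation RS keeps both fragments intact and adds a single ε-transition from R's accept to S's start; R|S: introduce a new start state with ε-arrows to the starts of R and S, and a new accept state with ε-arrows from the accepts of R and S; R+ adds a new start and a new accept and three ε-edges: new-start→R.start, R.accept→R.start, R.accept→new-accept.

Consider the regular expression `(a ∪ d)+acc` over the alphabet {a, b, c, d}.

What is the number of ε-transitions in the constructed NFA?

Building bottom-up:
Each of the 5 symbol leaves contributes 0 ε-transitions.
  a ∪ d = 4 ε-transitions
  (a ∪ d)+ = 7 ε-transitions
  (a ∪ d)+acc = 10 ε-transitions

10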